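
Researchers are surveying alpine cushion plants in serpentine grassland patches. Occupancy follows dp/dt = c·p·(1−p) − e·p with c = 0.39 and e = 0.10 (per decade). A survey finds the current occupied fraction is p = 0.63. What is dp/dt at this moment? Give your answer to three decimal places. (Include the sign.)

0.028

Colonization term: c·p·(1−p) = 0.39×0.63×0.3700 = 0.09091.
Extinction term: e·p = 0.06300.
dp/dt = 0.09091 − 0.06300 = 0.02791.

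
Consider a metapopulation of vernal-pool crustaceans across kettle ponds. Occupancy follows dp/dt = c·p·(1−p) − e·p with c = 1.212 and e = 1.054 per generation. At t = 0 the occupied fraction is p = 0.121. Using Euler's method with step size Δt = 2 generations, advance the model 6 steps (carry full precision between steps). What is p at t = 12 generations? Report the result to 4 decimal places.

Update rule: p ← p + [c·p·(1−p) − e·p]·Δt with Δt = 2.
step 1: Δp = +0.00275, p = 0.12375
step 2: Δp = +0.00198, p = 0.12573
step 3: Δp = +0.00141, p = 0.12714
step 4: Δp = +0.00099, p = 0.12814
step 5: Δp = +0.00069, p = 0.12883
step 6: Δp = +0.00048, p = 0.12931

0.1293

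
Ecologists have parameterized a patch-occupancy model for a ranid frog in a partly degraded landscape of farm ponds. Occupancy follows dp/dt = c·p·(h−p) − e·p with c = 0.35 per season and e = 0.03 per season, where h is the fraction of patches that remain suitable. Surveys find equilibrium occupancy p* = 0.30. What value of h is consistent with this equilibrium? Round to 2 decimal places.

At equilibrium c(h−p*) = e, so h = p* + e/c.
h = 0.30 + 0.03/0.35 = 0.30 + 0.0857 = 0.3857.

0.39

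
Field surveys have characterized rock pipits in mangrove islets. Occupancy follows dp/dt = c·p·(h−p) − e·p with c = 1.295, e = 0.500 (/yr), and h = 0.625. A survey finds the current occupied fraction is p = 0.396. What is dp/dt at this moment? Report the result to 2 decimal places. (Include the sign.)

Colonization term: c·p·(h−p) = 1.295×0.396×0.2290 = 0.11744.
Extinction term: e·p = 0.19800.
dp/dt = 0.11744 − 0.19800 = -0.08056.

-0.08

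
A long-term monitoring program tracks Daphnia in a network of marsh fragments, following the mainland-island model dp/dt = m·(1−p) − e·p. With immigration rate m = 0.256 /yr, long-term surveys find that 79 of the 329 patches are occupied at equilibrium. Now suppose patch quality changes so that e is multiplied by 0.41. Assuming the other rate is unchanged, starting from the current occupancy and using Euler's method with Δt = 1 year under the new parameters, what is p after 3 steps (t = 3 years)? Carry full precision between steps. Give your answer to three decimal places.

0.422

Observed p* = 79/329 = 0.24012.
Balance m(1−p*) = e·p* gives e = m(1−p*)/p* = 0.256×0.75988/0.24012 = 0.81013.
Starting from p₀ = 0.24012; update p ← p + (dp/dt)·Δt with the new parameters.
step 1: Δp = +0.11477, p = 0.35489
step 2: Δp = +0.04727, p = 0.40216
step 3: Δp = +0.01947, p = 0.42163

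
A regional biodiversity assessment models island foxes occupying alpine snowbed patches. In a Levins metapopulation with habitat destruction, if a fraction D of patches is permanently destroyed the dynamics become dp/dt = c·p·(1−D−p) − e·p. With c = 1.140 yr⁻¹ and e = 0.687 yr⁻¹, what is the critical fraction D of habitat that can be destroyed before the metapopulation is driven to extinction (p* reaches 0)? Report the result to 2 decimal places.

The nontrivial equilibrium is p* = (1−D) − e/c; extinction occurs when this hits zero.
So D_crit = 1 − e/c = 1 − 0.687/1.140 = 1 − 0.6026 = 0.3974.
This equals the undisturbed p*, a classic result of Lande's extension.

0.40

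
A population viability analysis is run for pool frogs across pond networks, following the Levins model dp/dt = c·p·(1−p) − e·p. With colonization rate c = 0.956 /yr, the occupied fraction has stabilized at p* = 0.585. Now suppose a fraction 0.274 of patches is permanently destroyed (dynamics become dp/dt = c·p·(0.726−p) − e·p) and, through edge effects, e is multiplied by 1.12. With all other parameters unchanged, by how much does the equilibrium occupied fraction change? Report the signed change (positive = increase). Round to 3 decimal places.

-0.324

Balance c(1−p*) = e gives e = 0.956×(1 − 0.58500) = 0.39674.
New p* = 0.726 − e/c = 0.726 − 0.44435/0.95600 = 0.26120.
Δp* = 0.26120 − 0.58500 = -0.32380.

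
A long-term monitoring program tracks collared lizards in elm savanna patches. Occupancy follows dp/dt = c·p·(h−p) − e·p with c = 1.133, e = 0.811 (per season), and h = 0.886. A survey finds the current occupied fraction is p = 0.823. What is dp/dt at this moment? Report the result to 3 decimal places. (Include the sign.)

Colonization term: c·p·(h−p) = 1.133×0.823×0.0630 = 0.05874.
Extinction term: e·p = 0.66745.
dp/dt = 0.05874 − 0.66745 = -0.60871.

-0.609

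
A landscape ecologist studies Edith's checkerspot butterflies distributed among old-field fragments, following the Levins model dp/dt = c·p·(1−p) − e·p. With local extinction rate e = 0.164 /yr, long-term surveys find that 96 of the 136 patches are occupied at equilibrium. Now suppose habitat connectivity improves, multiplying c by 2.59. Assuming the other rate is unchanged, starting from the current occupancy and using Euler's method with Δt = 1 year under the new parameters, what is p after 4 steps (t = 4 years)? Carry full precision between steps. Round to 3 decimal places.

0.886

Observed p* = 96/136 = 0.70588.
Balance c(1−p*) = e gives c = e/(1 − 0.70588) = 0.164/0.29412 = 0.55760.
Starting from p₀ = 0.70588; update p ← p + (dp/dt)·Δt with the new parameters.
t = 1: p = 0.70588 + (+0.18407) = 0.88995
t = 2: p = 0.88995 + (-0.00451) = 0.88544
t = 3: p = 0.88544 + (+0.00128) = 0.88672
t = 4: p = 0.88672 + (-0.00036) = 0.88636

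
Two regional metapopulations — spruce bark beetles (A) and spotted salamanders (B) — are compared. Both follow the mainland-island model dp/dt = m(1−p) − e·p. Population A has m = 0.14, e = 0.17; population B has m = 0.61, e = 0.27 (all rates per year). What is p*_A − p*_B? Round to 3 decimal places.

-0.242

A: p*_A = m/(m+e) = 0.14/0.3100 = 0.4516.
B: p*_B = 0.61/0.8800 = 0.6932.
p*_A − p*_B = 0.4516 − 0.6932 = -0.2416.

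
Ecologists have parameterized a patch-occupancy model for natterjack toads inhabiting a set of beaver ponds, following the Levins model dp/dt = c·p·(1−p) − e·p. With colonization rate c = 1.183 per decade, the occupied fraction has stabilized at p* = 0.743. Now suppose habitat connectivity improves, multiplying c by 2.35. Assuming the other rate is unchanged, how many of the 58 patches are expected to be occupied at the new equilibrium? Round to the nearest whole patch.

52

Balance c(1−p*) = e gives e = 1.183×(1 − 0.74300) = 0.30403.
New p* = 1 − e/c = 1 − 0.30403/2.78005 = 0.89064.
Expected occupied = 58 × 0.89064 = 51.66 ≈ 52.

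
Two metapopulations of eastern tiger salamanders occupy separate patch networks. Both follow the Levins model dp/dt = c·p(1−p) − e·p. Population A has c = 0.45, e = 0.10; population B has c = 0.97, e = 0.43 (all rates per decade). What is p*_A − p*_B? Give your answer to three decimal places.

A: p*_A = 1 − 0.10/0.45 = 0.7778.
B: p*_B = 1 − 0.43/0.97 = 0.5567.
p*_A − p*_B = 0.7778 − 0.5567 = 0.2211.

0.221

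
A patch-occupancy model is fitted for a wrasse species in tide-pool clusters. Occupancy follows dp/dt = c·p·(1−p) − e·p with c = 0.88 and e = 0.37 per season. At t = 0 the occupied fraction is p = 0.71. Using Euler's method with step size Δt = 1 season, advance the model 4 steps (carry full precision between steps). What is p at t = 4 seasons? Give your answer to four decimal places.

0.5845

Update rule: p ← p + [c·p·(1−p) − e·p]·Δt with Δt = 1.
t = 1: p = 0.71000 + (-0.08151) = 0.62849
t = 2: p = 0.62849 + (-0.02707) = 0.60142
t = 3: p = 0.60142 + (-0.01158) = 0.58984
t = 4: p = 0.58984 + (-0.00535) = 0.58450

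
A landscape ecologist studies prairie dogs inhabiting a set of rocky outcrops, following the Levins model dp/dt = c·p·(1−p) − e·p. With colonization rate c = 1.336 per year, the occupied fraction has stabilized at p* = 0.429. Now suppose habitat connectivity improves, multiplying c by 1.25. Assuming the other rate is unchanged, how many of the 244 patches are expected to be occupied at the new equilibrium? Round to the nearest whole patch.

133

Balance c(1−p*) = e gives e = 1.336×(1 − 0.42900) = 0.76286.
New p* = 1 − e/c = 1 − 0.76286/1.67000 = 0.54320.
Expected occupied = 244 × 0.54320 = 132.54 ≈ 133.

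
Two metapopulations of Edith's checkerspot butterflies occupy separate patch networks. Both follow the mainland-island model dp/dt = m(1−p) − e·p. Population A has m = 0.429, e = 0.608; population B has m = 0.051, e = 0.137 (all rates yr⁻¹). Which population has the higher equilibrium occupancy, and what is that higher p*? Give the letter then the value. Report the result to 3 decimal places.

A, 0.414

A: p*_A = m/(m+e) = 0.429/1.0370 = 0.4137.
B: p*_B = 0.051/0.1880 = 0.2713.
A is higher at 0.4137.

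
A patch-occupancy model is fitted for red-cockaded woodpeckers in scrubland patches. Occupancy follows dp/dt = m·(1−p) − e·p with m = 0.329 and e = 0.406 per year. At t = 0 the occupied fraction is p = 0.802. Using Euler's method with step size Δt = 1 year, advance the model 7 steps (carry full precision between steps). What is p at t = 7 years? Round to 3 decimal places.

Update rule: p ← p + [m·(1−p) − e·p]·Δt with Δt = 1.
step 1: Δp = -0.26047, p = 0.54153
step 2: Δp = -0.06902, p = 0.47251
step 3: Δp = -0.01829, p = 0.45421
step 4: Δp = -0.00485, p = 0.44937
step 5: Δp = -0.00128, p = 0.44808
step 6: Δp = -0.00034, p = 0.44774
step 7: Δp = -0.00009, p = 0.44765

0.448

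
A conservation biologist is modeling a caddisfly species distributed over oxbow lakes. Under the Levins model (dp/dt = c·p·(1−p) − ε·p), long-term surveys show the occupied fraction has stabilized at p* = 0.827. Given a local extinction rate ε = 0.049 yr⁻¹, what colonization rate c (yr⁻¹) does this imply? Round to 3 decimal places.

0.283

At equilibrium c(1−p*) = ε, so c = ε/(1−p*).
c = 0.049/(1 − 0.827) = 0.049/0.1730 = 0.2832.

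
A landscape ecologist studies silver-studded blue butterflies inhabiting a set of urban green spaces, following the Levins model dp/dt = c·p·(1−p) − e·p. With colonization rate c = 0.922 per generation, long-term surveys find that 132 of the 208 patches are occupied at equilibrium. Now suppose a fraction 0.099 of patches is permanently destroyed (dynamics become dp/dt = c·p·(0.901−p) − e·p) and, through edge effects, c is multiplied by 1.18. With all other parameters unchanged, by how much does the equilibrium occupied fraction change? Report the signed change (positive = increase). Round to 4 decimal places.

-0.0433

Observed p* = 132/208 = 0.63462.
Balance c(1−p*) = e gives e = 0.922×(1 − 0.63462) = 0.33688.
New p* = 0.901 − e/c = 0.901 − 0.33688/1.08796 = 0.59136.
Δp* = 0.59136 − 0.63462 = -0.04326.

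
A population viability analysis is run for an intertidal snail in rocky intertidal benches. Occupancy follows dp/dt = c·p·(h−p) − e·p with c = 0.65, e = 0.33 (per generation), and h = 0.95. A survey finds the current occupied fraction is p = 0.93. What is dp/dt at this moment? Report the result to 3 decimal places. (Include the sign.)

-0.295

Colonization term: c·p·(h−p) = 0.65×0.93×0.0200 = 0.01209.
Extinction term: e·p = 0.30690.
dp/dt = 0.01209 − 0.30690 = -0.29481.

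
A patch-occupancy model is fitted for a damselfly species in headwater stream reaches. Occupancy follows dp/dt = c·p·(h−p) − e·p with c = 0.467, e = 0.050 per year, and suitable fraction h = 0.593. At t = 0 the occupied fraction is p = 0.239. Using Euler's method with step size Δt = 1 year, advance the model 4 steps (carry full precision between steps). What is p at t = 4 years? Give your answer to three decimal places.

Update rule: p ← p + [c·p·(h−p) − e·p]·Δt with Δt = 1.
step 1: Δp = +0.02756, p = 0.26656
step 2: Δp = +0.02731, p = 0.29387
step 3: Δp = +0.02636, p = 0.32023
step 4: Δp = +0.02478, p = 0.34501

0.345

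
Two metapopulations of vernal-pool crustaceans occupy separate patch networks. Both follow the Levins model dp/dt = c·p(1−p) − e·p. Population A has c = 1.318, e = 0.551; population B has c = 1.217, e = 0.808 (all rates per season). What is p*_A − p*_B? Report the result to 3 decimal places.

0.246

A: p*_A = 1 − 0.551/1.318 = 0.5819.
B: p*_B = 1 − 0.808/1.217 = 0.3361.
p*_A − p*_B = 0.5819 − 0.3361 = 0.2459.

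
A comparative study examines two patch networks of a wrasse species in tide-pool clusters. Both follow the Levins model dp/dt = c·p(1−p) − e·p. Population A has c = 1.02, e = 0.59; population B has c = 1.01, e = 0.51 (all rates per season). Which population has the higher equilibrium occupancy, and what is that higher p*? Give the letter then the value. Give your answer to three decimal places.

B, 0.495

A: p*_A = 1 − 0.59/1.02 = 0.4216.
B: p*_B = 1 − 0.51/1.01 = 0.4950.
B is higher at 0.4950.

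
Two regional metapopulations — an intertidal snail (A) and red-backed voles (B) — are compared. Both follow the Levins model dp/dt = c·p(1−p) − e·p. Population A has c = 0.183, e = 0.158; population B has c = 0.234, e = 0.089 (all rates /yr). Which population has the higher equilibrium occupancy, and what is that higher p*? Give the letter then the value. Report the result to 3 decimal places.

A: p*_A = 1 − 0.158/0.183 = 0.1366.
B: p*_B = 1 − 0.089/0.234 = 0.6197.
B is higher at 0.6197.

B, 0.620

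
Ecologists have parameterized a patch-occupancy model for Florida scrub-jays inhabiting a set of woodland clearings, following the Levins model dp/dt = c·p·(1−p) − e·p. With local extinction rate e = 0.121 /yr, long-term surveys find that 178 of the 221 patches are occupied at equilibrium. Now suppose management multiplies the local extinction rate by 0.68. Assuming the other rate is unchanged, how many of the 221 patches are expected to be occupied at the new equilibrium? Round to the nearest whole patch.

Observed p* = 178/221 = 0.80543.
Balance c(1−p*) = e gives c = e/(1 − 0.80543) = 0.121/0.19457 = 0.62188.
New p* = 1 − e/c = 1 − 0.08228/0.62188 = 0.86769.
Expected occupied = 221 × 0.86769 = 191.76 ≈ 192.

192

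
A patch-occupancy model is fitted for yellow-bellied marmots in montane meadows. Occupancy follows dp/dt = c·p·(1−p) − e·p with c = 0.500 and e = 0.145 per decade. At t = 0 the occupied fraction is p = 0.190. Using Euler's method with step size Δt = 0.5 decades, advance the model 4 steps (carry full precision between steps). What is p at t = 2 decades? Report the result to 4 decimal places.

Update rule: p ← p + [c·p·(1−p) − e·p]·Δt with Δt = 0.5.
t = 0.5: p = 0.19000 + (+0.02470) = 0.21470
t = 1: p = 0.21470 + (+0.02659) = 0.24129
t = 1.5: p = 0.24129 + (+0.02827) = 0.26956
t = 2: p = 0.26956 + (+0.02968) = 0.29924

0.2992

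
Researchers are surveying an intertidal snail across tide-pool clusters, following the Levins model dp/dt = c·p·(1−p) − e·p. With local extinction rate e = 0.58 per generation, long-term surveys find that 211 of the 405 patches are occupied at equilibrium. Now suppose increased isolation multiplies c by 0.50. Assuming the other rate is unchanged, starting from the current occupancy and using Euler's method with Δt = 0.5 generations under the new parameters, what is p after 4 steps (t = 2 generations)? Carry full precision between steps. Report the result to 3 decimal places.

Observed p* = 211/405 = 0.52099.
Balance c(1−p*) = e gives c = e/(1 − 0.52099) = 0.58/0.47901 = 1.21082.
Starting from p₀ = 0.52099; update p ← p + (dp/dt)·Δt with the new parameters.
t = 0.5: p = 0.52099 + (-0.07554) = 0.44544
t = 1: p = 0.44544 + (-0.05440) = 0.39104
t = 1.5: p = 0.39104 + (-0.04132) = 0.34972
t = 2: p = 0.34972 + (-0.03258) = 0.31714

0.317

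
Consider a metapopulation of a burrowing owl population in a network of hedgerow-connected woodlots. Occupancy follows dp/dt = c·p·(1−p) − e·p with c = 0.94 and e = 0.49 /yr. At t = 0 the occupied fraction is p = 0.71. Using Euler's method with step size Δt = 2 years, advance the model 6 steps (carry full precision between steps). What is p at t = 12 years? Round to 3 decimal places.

0.479

Update rule: p ← p + [c·p·(1−p) − e·p]·Δt with Δt = 2.
p: 0.71000 → 0.40129  (Δp = -0.30871)
p: 0.40129 → 0.45971  (Δp = +0.05842)
p: 0.45971 → 0.47614  (Δp = +0.01643)
p: 0.47614 → 0.47845  (Δp = +0.00231)
p: 0.47845 → 0.47870  (Δp = +0.00024)
p: 0.47870 → 0.47872  (Δp = +0.00002)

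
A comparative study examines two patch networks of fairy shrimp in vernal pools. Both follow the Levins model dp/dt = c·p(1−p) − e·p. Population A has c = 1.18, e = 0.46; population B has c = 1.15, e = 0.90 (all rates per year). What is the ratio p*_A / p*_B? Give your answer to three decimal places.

A: p*_A = 1 − 0.46/1.18 = 0.6102.
B: p*_B = 1 − 0.90/1.15 = 0.2174.
p*_A / p*_B = 0.6102/0.2174 = 2.8068.

2.807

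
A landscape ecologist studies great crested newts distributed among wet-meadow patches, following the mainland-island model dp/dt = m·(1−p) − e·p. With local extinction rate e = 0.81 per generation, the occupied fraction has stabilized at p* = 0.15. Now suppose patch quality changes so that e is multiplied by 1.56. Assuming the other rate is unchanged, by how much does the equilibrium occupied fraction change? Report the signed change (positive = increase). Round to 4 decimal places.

-0.0484

Balance m(1−p*) = e·p* gives m = e·p*/(1−p*) = 0.81×0.15000/0.85000 = 0.14294.
New p* = m/(m+e) = 0.14294/(0.14294+1.26360) = 0.10163.
Δp* = 0.10163 − 0.15000 = -0.04837.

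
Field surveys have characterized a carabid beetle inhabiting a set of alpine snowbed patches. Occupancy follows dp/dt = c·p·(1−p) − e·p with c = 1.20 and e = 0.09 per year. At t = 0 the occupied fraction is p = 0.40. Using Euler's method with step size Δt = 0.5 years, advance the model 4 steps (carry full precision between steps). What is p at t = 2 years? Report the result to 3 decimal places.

Update rule: p ← p + [c·p·(1−p) − e·p]·Δt with Δt = 0.5.
t = 0.5: p = 0.40000 + (+0.12600) = 0.52600
t = 1: p = 0.52600 + (+0.12592) = 0.65192
t = 1.5: p = 0.65192 + (+0.10681) = 0.75874
t = 2: p = 0.75874 + (+0.07569) = 0.83443

0.834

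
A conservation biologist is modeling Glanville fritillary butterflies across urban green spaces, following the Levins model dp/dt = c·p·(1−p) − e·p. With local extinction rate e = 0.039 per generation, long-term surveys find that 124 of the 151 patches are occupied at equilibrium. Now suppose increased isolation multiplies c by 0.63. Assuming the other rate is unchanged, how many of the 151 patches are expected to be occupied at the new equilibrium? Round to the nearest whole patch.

Observed p* = 124/151 = 0.82119.
Balance c(1−p*) = e gives c = e/(1 − 0.82119) = 0.039/0.17881 = 0.21811.
New p* = 1 − e/c = 1 − 0.03900/0.13741 = 0.71618.
Expected occupied = 151 × 0.71618 = 108.14 ≈ 108.

108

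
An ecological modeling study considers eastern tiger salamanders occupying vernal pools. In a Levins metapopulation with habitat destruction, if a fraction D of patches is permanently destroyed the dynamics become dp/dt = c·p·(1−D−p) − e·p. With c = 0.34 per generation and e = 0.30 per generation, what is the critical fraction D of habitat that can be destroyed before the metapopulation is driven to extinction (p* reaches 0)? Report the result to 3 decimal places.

The nontrivial equilibrium is p* = (1−D) − e/c; extinction occurs when this hits zero.
So D_crit = 1 − e/c = 1 − 0.30/0.34 = 1 − 0.8824 = 0.1176.
This equals the undisturbed p*, a classic result of Lande's extension.

0.118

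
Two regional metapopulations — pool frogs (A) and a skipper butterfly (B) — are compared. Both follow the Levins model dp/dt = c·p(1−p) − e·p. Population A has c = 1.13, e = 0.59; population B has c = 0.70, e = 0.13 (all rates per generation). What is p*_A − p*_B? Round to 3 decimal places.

-0.336

A: p*_A = 1 − 0.59/1.13 = 0.4779.
B: p*_B = 1 − 0.13/0.70 = 0.8143.
p*_A − p*_B = 0.4779 − 0.8143 = -0.3364.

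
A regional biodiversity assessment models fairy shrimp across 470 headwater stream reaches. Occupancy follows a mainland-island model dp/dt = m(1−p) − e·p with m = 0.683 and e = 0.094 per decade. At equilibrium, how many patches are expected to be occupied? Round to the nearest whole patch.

p* = m/(m+e) = 0.683/0.7770 = 0.8790.
Expected occupied patches = N × p* = 470 × 0.8790 = 413.14 ≈ 413.

413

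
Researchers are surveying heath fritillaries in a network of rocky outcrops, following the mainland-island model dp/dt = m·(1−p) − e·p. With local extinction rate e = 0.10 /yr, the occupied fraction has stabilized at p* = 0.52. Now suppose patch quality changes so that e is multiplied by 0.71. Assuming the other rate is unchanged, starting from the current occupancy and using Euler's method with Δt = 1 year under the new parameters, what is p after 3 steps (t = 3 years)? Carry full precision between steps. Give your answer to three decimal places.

0.558

Balance m(1−p*) = e·p* gives m = e·p*/(1−p*) = 0.10×0.52000/0.48000 = 0.10833.
Starting from p₀ = 0.52000; update p ← p + (dp/dt)·Δt with the new parameters.
  1  |  dp/dt·Δt = +0.015080  |  p_1 = 0.535080
  2  |  dp/dt·Δt = +0.012376  |  p_2 = 0.547456
  3  |  dp/dt·Δt = +0.010156  |  p_3 = 0.557612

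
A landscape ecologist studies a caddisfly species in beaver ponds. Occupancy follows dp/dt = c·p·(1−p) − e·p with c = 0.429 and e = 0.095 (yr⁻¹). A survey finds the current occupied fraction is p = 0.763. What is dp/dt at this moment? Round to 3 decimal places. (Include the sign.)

Colonization term: c·p·(1−p) = 0.429×0.763×0.2370 = 0.07758.
Extinction term: e·p = 0.07249.
dp/dt = 0.07758 − 0.07249 = 0.00509.

0.005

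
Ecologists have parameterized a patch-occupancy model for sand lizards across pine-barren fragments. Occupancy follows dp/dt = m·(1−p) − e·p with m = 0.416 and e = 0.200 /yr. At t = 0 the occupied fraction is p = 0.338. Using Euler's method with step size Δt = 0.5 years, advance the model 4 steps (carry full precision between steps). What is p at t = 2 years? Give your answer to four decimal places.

0.5980

Update rule: p ← p + [m·(1−p) − e·p]·Δt with Δt = 0.5.
p: 0.33800 → 0.44190  (Δp = +0.10390)
p: 0.44190 → 0.51379  (Δp = +0.07190)
p: 0.51379 → 0.56354  (Δp = +0.04975)
p: 0.56354 → 0.59797  (Δp = +0.03443)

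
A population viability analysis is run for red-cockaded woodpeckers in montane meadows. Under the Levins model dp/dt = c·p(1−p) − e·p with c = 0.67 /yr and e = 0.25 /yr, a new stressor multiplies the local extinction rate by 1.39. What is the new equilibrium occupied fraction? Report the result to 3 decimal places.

0.481

Before: p* = 1 − 0.25/0.67 = 0.6269.
After the change, c = 0.67, e = 0.3475, so p* = 1 − 0.3475/0.67 = 0.4813.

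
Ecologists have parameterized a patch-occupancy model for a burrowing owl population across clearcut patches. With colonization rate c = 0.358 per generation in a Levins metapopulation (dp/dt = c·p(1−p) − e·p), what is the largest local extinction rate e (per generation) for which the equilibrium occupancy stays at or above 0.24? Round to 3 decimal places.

0.272

1 − e/c ≥ 0.24 ⇒ e ≤ c(1 − 0.24) = 0.358 × 0.7600.
e_max = 0.2721.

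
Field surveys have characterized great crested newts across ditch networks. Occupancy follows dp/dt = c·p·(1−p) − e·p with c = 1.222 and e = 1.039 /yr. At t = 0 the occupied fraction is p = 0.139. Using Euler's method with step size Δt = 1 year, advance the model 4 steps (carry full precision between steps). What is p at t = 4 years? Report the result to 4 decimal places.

0.1447

Update rule: p ← p + [c·p·(1−p) − e·p]·Δt with Δt = 1.
p: 0.13900 → 0.14083  (Δp = +0.00183)
p: 0.14083 → 0.14236  (Δp = +0.00154)
p: 0.14236 → 0.14365  (Δp = +0.00129)
p: 0.14365 → 0.14472  (Δp = +0.00107)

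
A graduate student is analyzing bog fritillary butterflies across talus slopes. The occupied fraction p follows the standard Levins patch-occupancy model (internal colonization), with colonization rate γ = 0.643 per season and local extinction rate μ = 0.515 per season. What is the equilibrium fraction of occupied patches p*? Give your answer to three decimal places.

0.199

Setting dp/dt = 0 and dividing through by p* gives γ·(1−p*) = μ.
So p* = 1 − μ/γ = 1 − 0.515/0.643 = 1 − 0.8009 = 0.1991.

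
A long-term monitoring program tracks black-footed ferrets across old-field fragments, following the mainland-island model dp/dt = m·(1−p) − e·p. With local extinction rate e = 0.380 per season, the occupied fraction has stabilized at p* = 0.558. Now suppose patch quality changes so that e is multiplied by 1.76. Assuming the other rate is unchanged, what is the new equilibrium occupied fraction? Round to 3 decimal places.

0.418

Balance m(1−p*) = e·p* gives m = e·p*/(1−p*) = 0.380×0.55800/0.44200 = 0.47973.
New p* = m/(m+e) = 0.47973/(0.47973+0.66880) = 0.41769.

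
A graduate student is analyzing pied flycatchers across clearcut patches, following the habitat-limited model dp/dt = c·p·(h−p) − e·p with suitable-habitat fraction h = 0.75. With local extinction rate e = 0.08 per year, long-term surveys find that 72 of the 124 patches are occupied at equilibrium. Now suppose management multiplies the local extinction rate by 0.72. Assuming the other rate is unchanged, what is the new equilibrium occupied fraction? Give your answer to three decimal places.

0.628

Observed p* = 72/124 = 0.58065.
Balance c(h−p*) = e gives c = e/(0.75 − 0.58065) = 0.08/0.16935 = 0.47239.
New p* = 0.75 − e/c = 0.75 − 0.05760/0.47239 = 0.62807.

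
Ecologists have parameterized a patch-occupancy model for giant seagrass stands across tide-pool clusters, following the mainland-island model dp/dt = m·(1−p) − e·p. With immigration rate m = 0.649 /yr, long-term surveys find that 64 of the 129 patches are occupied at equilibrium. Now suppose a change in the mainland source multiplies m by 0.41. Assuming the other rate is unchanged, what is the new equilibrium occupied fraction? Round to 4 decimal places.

Observed p* = 64/129 = 0.49612.
Balance m(1−p*) = e·p* gives e = m(1−p*)/p* = 0.649×0.50388/0.49612 = 0.65915.
New p* = m/(m+e) = 0.26609/(0.26609+0.65915) = 0.28759.

0.2876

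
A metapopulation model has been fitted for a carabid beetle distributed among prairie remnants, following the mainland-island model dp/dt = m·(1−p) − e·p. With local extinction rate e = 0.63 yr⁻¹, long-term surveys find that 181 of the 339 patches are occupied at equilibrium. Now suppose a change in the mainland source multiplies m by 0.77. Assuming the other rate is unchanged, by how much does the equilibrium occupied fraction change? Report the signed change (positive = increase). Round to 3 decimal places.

Observed p* = 181/339 = 0.53392.
Balance m(1−p*) = e·p* gives m = e·p*/(1−p*) = 0.63×0.53392/0.46608 = 0.72170.
New p* = m/(m+e) = 0.55571/(0.55571+0.63000) = 0.46867.
Δp* = 0.46867 − 0.53392 = -0.06525.

-0.065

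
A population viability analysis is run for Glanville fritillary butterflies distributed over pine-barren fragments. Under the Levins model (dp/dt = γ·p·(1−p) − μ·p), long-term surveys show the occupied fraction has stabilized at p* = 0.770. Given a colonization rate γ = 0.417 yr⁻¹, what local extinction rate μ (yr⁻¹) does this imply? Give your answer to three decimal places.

0.096

At equilibrium γ(1−p*) = μ.
μ = 0.417 × (1 − 0.770) = 0.417 × 0.2300 = 0.0959.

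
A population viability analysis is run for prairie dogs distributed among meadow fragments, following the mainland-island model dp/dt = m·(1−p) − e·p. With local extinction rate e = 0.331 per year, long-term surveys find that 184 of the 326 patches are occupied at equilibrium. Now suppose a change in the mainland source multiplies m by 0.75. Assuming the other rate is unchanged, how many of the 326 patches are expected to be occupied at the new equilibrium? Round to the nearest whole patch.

Observed p* = 184/326 = 0.56442.
Balance m(1−p*) = e·p* gives m = e·p*/(1−p*) = 0.331×0.56442/0.43558 = 0.42891.
New p* = m/(m+e) = 0.32168/(0.32168+0.33100) = 0.49286.
Expected occupied = 326 × 0.49286 = 160.67 ≈ 161.

161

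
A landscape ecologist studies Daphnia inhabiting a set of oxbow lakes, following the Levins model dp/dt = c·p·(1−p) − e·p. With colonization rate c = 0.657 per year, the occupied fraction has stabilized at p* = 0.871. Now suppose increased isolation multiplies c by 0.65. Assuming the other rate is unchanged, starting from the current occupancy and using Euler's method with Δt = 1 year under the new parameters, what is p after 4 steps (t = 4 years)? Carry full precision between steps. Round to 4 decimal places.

Balance c(1−p*) = e gives e = 0.657×(1 − 0.87100) = 0.08475.
Starting from p₀ = 0.87100; update p ← p + (dp/dt)·Δt with the new parameters.
step 1: Δp = -0.02584, p = 0.84516
step 2: Δp = -0.01575, p = 0.82942
step 3: Δp = -0.00987, p = 0.81954
step 4: Δp = -0.00630, p = 0.81324

0.8132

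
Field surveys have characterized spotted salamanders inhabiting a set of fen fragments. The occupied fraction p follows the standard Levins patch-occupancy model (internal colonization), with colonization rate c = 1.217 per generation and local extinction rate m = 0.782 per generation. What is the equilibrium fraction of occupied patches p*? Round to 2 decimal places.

0.36

At equilibrium, colonization balances extinction: c·p*·(1−p*) = m·p*.
So p* = 1 − m/c = 1 − 0.782/1.217 = 1 − 0.6426 = 0.3574.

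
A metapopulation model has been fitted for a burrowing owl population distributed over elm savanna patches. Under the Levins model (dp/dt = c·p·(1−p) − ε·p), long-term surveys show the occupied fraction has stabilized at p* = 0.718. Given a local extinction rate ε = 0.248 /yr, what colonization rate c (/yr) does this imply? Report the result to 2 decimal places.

0.88

At equilibrium c(1−p*) = ε, so c = ε/(1−p*).
c = 0.248/(1 − 0.718) = 0.248/0.2820 = 0.8794.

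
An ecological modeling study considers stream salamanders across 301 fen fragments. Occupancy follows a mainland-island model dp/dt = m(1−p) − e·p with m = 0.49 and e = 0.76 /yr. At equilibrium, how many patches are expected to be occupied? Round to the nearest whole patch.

p* = m/(m+e) = 0.49/1.2500 = 0.3920.
Expected occupied patches = N × p* = 301 × 0.3920 = 117.99 ≈ 118.

118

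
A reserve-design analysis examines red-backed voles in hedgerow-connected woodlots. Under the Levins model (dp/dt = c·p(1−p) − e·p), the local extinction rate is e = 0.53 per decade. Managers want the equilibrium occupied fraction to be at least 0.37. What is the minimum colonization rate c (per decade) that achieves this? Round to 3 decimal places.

0.841

p* = 1 − e/c ≥ 0.37 requires e/c ≤ 0.6300, i.e. c ≥ e/0.6300.
c_min = 0.53/0.6300 = 0.8413.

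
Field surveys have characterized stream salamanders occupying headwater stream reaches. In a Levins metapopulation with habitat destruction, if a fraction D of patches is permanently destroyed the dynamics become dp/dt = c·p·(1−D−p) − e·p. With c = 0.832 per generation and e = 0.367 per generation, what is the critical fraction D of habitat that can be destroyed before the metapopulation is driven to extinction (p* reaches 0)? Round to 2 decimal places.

0.56

The nontrivial equilibrium is p* = (1−D) − e/c; extinction occurs when this hits zero.
So D_crit = 1 − e/c = 1 − 0.367/0.832 = 1 − 0.4411 = 0.5589.
This equals the undisturbed p*, a classic result of Lande's extension.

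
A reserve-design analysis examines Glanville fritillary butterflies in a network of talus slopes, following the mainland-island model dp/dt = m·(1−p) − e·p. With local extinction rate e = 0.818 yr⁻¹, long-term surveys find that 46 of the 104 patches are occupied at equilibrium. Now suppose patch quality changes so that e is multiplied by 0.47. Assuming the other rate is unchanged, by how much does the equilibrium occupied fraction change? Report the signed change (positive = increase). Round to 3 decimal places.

0.186

Observed p* = 46/104 = 0.44231.
Balance m(1−p*) = e·p* gives m = e·p*/(1−p*) = 0.818×0.44231/0.55769 = 0.64876.
New p* = m/(m+e) = 0.64876/(0.64876+0.38446) = 0.62790.
Δp* = 0.62790 − 0.44231 = +0.18559.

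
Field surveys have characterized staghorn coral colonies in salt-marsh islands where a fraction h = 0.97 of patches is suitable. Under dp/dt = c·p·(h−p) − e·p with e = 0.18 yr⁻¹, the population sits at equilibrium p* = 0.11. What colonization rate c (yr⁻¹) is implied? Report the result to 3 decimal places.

At equilibrium c(h−p*) = e, so c = e/(h−p*).
c = 0.18/(0.97 − 0.11) = 0.18/0.8600 = 0.2093.

0.209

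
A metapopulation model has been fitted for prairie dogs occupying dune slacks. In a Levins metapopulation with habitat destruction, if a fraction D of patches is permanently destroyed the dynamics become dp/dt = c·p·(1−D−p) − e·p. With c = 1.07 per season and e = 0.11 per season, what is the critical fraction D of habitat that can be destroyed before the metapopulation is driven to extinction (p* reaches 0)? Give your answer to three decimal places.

0.897

The nontrivial equilibrium is p* = (1−D) − e/c; extinction occurs when this hits zero.
So D_crit = 1 − e/c = 1 − 0.11/1.07 = 1 − 0.1028 = 0.8972.
Note this equals the original equilibrium occupancy — the Levins extinction-debt result.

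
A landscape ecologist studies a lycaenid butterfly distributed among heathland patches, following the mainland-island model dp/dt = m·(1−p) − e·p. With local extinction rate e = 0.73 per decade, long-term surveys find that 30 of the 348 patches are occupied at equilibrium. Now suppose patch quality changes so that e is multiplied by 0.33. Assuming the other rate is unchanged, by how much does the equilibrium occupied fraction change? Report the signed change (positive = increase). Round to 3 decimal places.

0.136

Observed p* = 30/348 = 0.08621.
Balance m(1−p*) = e·p* gives m = e·p*/(1−p*) = 0.73×0.08621/0.91379 = 0.06887.
New p* = m/(m+e) = 0.06887/(0.06887+0.24090) = 0.22233.
Δp* = 0.22233 − 0.08621 = +0.13612.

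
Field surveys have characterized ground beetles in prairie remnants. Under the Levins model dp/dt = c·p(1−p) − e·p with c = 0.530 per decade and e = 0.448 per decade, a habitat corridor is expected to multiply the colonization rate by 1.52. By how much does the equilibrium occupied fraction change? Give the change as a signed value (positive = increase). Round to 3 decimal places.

0.289

Before: p* = 1 − 0.448/0.530 = 0.1547.
After the change, c = 0.8056, e = 0.448, so p* = 1 − 0.448/0.8056 = 0.4439.
Δp* = 0.4439 − 0.1547 = +0.2892.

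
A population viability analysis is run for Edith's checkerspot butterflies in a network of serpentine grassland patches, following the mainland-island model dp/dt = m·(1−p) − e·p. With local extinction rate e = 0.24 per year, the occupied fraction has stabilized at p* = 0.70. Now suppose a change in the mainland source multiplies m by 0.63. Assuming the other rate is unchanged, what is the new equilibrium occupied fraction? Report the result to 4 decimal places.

Balance m(1−p*) = e·p* gives m = e·p*/(1−p*) = 0.24×0.70000/0.30000 = 0.56000.
New p* = m/(m+e) = 0.35280/(0.35280+0.24000) = 0.59514.

0.5951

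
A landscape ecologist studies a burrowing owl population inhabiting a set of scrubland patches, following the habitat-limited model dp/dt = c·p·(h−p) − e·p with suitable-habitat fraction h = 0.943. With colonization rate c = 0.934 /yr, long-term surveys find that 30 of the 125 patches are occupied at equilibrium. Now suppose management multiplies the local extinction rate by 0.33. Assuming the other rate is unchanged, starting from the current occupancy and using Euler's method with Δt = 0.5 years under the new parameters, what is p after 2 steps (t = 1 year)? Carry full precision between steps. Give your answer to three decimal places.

Observed p* = 30/125 = 0.24000.
Balance c(h−p*) = e gives e = 0.934×(0.943 − 0.24000) = 0.65660.
Starting from p₀ = 0.24000; update p ← p + (dp/dt)·Δt with the new parameters.
  1  |  dp/dt·Δt = +0.052791  |  p_1 = 0.292791
  2  |  dp/dt·Δt = +0.057184  |  p_2 = 0.349975

0.350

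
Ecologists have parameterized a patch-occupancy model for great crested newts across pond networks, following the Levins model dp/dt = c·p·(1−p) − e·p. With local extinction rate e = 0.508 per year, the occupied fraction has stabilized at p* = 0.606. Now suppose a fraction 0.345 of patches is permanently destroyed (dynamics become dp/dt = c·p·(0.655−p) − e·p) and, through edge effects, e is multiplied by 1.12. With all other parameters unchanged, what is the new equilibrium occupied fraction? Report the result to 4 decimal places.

Balance c(1−p*) = e gives c = e/(1 − 0.60600) = 0.508/0.39400 = 1.28934.
New p* = 0.655 − e/c = 0.655 − 0.56896/1.28934 = 0.21372.

0.2137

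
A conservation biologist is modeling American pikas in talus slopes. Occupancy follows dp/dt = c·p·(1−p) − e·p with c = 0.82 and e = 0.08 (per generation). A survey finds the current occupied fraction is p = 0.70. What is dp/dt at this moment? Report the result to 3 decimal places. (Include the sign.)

0.116

Colonization term: c·p·(1−p) = 0.82×0.70×0.3000 = 0.17220.
Extinction term: e·p = 0.05600.
dp/dt = 0.17220 − 0.05600 = 0.11620.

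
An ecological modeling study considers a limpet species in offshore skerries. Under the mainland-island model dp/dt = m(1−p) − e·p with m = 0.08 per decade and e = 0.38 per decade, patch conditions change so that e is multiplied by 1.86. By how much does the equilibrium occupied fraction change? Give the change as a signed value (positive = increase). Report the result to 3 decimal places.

-0.072

Before: p* = 0.08/(0.08+0.38) = 0.1739.
After: m = 0.08, e = 0.7068; p* = 0.08/0.7868 = 0.1017.
Δp* = 0.1017 − 0.1739 = -0.0722.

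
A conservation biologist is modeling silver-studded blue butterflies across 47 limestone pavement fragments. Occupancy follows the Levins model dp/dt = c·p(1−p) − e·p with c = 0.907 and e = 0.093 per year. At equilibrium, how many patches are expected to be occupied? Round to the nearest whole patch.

p* = 1 − e/c = 1 − 0.093/0.907 = 0.8975.
Expected occupied patches = N × p* = 47 × 0.8975 = 42.18 ≈ 42.

42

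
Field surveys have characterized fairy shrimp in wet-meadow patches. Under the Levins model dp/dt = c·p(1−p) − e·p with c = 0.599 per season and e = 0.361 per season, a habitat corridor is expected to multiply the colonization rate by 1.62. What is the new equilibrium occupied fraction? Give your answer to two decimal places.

Before: p* = 1 − 0.361/0.599 = 0.3973.
After the change, c = 0.97038, e = 0.361, so p* = 1 − 0.361/0.97038 = 0.6280.

0.63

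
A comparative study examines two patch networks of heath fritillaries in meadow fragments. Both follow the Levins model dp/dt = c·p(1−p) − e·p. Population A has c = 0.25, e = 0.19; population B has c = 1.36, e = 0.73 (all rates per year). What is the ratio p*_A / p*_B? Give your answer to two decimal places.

0.52

A: p*_A = 1 − 0.19/0.25 = 0.2400.
B: p*_B = 1 − 0.73/1.36 = 0.4632.
p*_A / p*_B = 0.2400/0.4632 = 0.5181.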